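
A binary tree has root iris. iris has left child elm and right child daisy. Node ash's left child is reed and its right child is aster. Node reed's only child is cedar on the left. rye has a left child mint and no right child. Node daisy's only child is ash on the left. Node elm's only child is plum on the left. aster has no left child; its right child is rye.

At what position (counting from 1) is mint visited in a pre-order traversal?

Pre-order visits the node, then its left subtree, then its right subtree.
Visit iris.
At iris: go left to elm.
  Visit elm.
  At elm: go left to plum.
    plum is a leaf — visit plum.
  At elm: no right child.
At iris: go right to daisy.
  Visit daisy.
  At daisy: go left to ash.
    Visit ash.
    At ash: go left to reed.
      Visit reed.
      At reed: go left to cedar.
        cedar is a leaf — visit cedar.
      At reed: no right child.
    At ash: go right to aster.
      Visit aster.
      At aster: no left child.
      At aster: go right to rye.
        Visit rye.
        At rye: go left to mint.
          mint is a leaf — visit mint.
        At rye: no right child.
  At daisy: no right child.
Full pre-order sequence: iris, elm, plum, daisy, ash, reed, cedar, aster, rye, mint.

10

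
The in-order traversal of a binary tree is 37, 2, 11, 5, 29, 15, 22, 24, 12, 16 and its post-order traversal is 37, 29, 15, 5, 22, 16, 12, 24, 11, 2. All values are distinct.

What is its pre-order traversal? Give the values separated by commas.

2, 37, 11, 24, 22, 5, 15, 29, 12, 16

The last element of post-order is the root; it splits in-order into left and right subtrees.
Root 2: left subtree has 1 node {37}, right has 8 {11, 5, 29, 15, 22, 24, 12, 16}.
  Root 11: left subtree has 0 nodes { }, right has 7 {5, 29, 15, 22, 24, 12, 16}.
    Root 24: left subtree has 4 nodes {5, 29, 15, 22}, right has 2 {12, 16}.
      Root 22: left subtree has 3 nodes {5, 29, 15}, right has 0 { }.
        Root 5: left subtree has 0 nodes { }, right has 2 {29, 15}.
          Root 15: left subtree has 1 node {29}, right has 0 { }.
      Root 12: left subtree has 0 nodes { }, right has 1 {16}.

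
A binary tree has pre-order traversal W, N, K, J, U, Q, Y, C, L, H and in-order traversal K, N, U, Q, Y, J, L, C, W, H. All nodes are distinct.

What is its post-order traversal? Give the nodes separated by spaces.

K Y Q U L C J N H W

The first element of pre-order is the root; it splits in-order into left and right subtrees.
Root W: left subtree has 8 nodes {K, N, U, Q, Y, J, L, C}, right has 1 {H}.
  Root N: left subtree has 1 node {K}, right has 6 {U, Q, Y, J, L, C}.
    Root J: left subtree has 3 nodes {U, Q, Y}, right has 2 {L, C}.
      Root U: left subtree has 0 nodes { }, right has 2 {Q, Y}.
        Root Q: left subtree has 0 nodes { }, right has 1 {Y}.
      Root C: left subtree has 1 node {L}, right has 0 { }.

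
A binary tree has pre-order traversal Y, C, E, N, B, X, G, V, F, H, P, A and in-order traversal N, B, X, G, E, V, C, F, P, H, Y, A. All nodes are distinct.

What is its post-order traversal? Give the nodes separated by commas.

The first element of pre-order is the root; it splits in-order into left and right subtrees.
Root Y: left subtree has 10 nodes {N, B, X, G, E, V, C, F, P, H}, right has 1 {A}.
  Root C: left subtree has 6 nodes {N, B, X, G, E, V}, right has 3 {F, P, H}.
    Root E: left subtree has 4 nodes {N, B, X, G}, right has 1 {V}.
      Root N: left subtree has 0 nodes { }, right has 3 {B, X, G}.
        Root B: left subtree has 0 nodes { }, right has 2 {X, G}.
          Root X: left subtree has 0 nodes { }, right has 1 {G}.
    Root F: left subtree has 0 nodes { }, right has 2 {P, H}.
      Root H: left subtree has 1 node {P}, right has 0 { }.

G, X, B, N, V, E, P, H, F, C, A, Y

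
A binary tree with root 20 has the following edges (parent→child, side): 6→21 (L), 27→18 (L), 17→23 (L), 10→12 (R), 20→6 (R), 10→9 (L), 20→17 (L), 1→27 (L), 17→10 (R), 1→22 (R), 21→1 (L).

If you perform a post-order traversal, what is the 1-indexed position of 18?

6

Post-order visits the left subtree, then the right subtree, then the node.
At 20: go left to 17.
  At 17: go left to 23.
    23 is a leaf — visit 23.
  At 17: go right to 10.
    At 10: go left to 9.
      9 is a leaf — visit 9.
    At 10: go right to 12.
      12 is a leaf — visit 12.
    Visit 10.
  Visit 17.
At 20: go right to 6.
  At 6: go left to 21.
    At 21: go left to 1.
      At 1: go left to 27.
        At 27: go left to 18.
          18 is a leaf — visit 18.
        At 27: no right child.
        Visit 27.
      At 1: go right to 22.
        22 is a leaf — visit 22.
      Visit 1.
    At 21: no right child.
    Visit 21.
  At 6: no right child.
  Visit 6.
Visit 20.
Full post-order sequence: 23, 9, 12, 10, 17, 18, 27, 22, 1, 21, 6, 20.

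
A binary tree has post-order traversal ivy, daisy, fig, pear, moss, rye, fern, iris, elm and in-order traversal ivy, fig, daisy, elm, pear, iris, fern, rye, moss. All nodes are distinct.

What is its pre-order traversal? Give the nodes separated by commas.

The last element of post-order is the root; it splits in-order into left and right subtrees.
Root elm: left subtree has 3 nodes {ivy, fig, daisy}, right has 5 {pear, iris, fern, rye, moss}.
  Root fig: left subtree has 1 node {ivy}, right has 1 {daisy}.
  Root iris: left subtree has 1 node {pear}, right has 3 {fern, rye, moss}.
    Root fern: left subtree has 0 nodes { }, right has 2 {rye, moss}.
      Root rye: left subtree has 0 nodes { }, right has 1 {moss}.

elm, fig, ivy, daisy, iris, pear, fern, rye, moss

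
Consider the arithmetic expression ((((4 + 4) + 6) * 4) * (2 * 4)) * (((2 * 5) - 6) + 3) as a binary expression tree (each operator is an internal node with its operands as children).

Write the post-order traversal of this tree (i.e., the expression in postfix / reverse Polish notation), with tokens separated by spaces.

Post-order on an expression tree gives postfix notation: for each operator, emit left operand, right operand, then the operator.

4 4 + 6 + 4 * 2 4 * * 2 5 * 6 - 3 + *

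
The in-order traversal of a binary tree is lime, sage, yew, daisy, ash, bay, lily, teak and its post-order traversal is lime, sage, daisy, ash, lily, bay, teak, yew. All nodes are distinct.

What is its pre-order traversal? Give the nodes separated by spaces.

yew sage lime teak bay ash daisy lily

The last element of post-order is the root; it splits in-order into left and right subtrees.
Root yew: left subtree has 2 nodes {lime, sage}, right has 5 {daisy, ash, bay, lily, teak}.
  Root sage: left subtree has 1 node {lime}, right has 0 { }.
  Root teak: left subtree has 4 nodes {daisy, ash, bay, lily}, right has 0 { }.
    Root bay: left subtree has 2 nodes {daisy, ash}, right has 1 {lily}.
      Root ash: left subtree has 1 node {daisy}, right has 0 { }.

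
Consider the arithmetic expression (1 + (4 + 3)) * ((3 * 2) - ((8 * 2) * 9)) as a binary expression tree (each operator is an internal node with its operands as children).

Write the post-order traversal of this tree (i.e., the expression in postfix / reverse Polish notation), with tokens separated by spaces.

1 4 3 + + 3 2 * 8 2 * 9 * - *

Post-order on an expression tree gives postfix notation: for each operator, emit left operand, right operand, then the operator.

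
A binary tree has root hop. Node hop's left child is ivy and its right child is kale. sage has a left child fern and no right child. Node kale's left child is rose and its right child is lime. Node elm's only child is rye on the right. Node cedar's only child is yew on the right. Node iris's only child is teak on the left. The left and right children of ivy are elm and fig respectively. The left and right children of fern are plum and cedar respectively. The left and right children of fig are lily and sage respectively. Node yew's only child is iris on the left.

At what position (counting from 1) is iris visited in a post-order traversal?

Post-order visits the left subtree, then the right subtree, then the node.
At hop: go left to ivy.
  At ivy: go left to elm.
    At elm: no left child.
    At elm: go right to rye.
      rye is a leaf — visit rye.
    Visit elm.
  At ivy: go right to fig.
    At fig: go left to lily.
      lily is a leaf — visit lily.
    At fig: go right to sage.
      At sage: go left to fern.
        At fern: go left to plum.
          plum is a leaf — visit plum.
        At fern: go right to cedar.
          At cedar: no left child.
          At cedar: go right to yew.
            At yew: go left to iris.
              At iris: go left to teak.
                teak is a leaf — visit teak.
              At iris: no right child.
              Visit iris.
            At yew: no right child.
            Visit yew.
          Visit cedar.
        Visit fern.
      At sage: no right child.
      Visit sage.
    Visit fig.
  Visit ivy.
At hop: go right to kale.
  At kale: go left to rose.
    rose is a leaf — visit rose.
  At kale: go right to lime.
    lime is a leaf — visit lime.
  Visit kale.
Visit hop.
Full post-order sequence: rye, elm, lily, plum, teak, iris, yew, cedar, fern, sage, fig, ivy, rose, lime, kale, hop.

6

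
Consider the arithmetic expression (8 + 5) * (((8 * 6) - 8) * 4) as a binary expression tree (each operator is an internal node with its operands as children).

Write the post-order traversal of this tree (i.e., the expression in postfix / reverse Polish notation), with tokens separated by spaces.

8 5 + 8 6 * 8 - 4 * *

Post-order on an expression tree gives postfix notation: for each operator, emit left operand, right operand, then the operator.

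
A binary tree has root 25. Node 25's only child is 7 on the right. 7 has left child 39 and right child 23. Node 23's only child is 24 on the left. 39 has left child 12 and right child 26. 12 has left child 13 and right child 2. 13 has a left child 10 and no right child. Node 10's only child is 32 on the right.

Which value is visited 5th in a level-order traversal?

12

Level-order visits nodes level by level from the root, left to right within each level.
Level 0: 25
Level 1: 7
Level 2: 39, 23
Level 3: 12, 26, 24
Level 4: 13, 2
Level 5: 10
Level 6: 32
Full level-order sequence: 25, 7, 39, 23, 12, 26, 24, 13, 2, 10, 32.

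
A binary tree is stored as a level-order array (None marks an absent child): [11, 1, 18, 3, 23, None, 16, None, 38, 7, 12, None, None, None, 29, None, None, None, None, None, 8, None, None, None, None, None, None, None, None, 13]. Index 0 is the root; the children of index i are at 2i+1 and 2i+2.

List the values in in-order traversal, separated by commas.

3, 38, 1, 7, 8, 23, 12, 11, 18, 16, 13, 29

In-order visits the left subtree, then the node, then the right subtree.
At 11: go left to 1.
  At 1: go left to 3.
    At 3: no left child.
    Visit 3.
    At 3: go right to 38.
      38 is a leaf — visit 38.
  Visit 1.
  At 1: go right to 23.
    At 23: go left to 7.
      At 7: no left child.
      Visit 7.
      At 7: go right to 8.
        8 is a leaf — visit 8.
    Visit 23.
    At 23: go right to 12.
      12 is a leaf — visit 12.
Visit 11.
At 11: go right to 18.
  At 18: no left child.
  Visit 18.
  At 18: go right to 16.
    At 16: no left child.
    Visit 16.
    At 16: go right to 29.
      At 29: go left to 13.
        13 is a leaf — visit 13.
      Visit 29.
      At 29: no right child.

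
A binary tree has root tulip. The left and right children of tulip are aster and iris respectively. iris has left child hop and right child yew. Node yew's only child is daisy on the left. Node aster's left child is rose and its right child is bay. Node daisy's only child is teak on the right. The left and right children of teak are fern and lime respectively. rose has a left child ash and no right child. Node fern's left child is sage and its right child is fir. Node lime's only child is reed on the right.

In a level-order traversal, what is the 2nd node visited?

aster

Level-order visits nodes level by level from the root, left to right within each level.
Level 0: tulip
Level 1: aster, iris
Level 2: rose, bay, hop, yew
Level 3: ash, daisy
Level 4: teak
Level 5: fern, lime
Level 6: sage, fir, reed
Full level-order sequence: tulip, aster, iris, rose, bay, hop, yew, ash, daisy, teak, fern, lime, sage, fir, reed.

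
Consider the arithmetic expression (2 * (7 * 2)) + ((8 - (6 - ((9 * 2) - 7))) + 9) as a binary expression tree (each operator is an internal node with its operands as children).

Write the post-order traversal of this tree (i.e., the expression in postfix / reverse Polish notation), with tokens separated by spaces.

Post-order on an expression tree gives postfix notation: for each operator, emit left operand, right operand, then the operator.

2 7 2 * * 8 6 9 2 * 7 - - - 9 + +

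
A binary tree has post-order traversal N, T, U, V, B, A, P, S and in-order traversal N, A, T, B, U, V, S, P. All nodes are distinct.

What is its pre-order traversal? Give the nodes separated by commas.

S, A, N, B, T, V, U, P

The last element of post-order is the root; it splits in-order into left and right subtrees.
Root S: left subtree has 6 nodes {N, A, T, B, U, V}, right has 1 {P}.
  Root A: left subtree has 1 node {N}, right has 4 {T, B, U, V}.
    Root B: left subtree has 1 node {T}, right has 2 {U, V}.
      Root V: left subtree has 1 node {U}, right has 0 { }.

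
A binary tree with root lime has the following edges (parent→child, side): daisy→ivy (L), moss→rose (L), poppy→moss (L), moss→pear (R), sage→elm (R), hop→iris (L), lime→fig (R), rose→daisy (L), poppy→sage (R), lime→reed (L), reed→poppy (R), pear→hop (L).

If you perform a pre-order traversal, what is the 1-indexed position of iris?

Pre-order visits the node, then its left subtree, then its right subtree.
Visit lime.
At lime: go left to reed.
  Visit reed.
  At reed: no left child.
  At reed: go right to poppy.
    Visit poppy.
    At poppy: go left to moss.
      Visit moss.
      At moss: go left to rose.
        Visit rose.
        At rose: go left to daisy.
          Visit daisy.
          At daisy: go left to ivy.
            ivy is a leaf — visit ivy.
          At daisy: no right child.
        At rose: no right child.
      At moss: go right to pear.
        Visit pear.
        At pear: go left to hop.
          Visit hop.
          At hop: go left to iris.
            iris is a leaf — visit iris.
          At hop: no right child.
        At pear: no right child.
    At poppy: go right to sage.
      Visit sage.
      At sage: no left child.
      At sage: go right to elm.
        elm is a leaf — visit elm.
At lime: go right to fig.
  fig is a leaf — visit fig.
Full pre-order sequence: lime, reed, poppy, moss, rose, daisy, ivy, pear, hop, iris, sage, elm, fig.

10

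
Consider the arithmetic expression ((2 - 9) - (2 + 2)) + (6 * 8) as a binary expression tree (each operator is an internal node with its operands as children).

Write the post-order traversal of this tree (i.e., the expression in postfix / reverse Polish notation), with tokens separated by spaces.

2 9 - 2 2 + - 6 8 * +

Post-order on an expression tree gives postfix notation: for each operator, emit left operand, right operand, then the operator.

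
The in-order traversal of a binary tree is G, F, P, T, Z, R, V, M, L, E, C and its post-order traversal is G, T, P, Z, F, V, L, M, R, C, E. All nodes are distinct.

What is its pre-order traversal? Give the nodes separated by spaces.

E R F G Z P T M V L C

The last element of post-order is the root; it splits in-order into left and right subtrees.
Root E: left subtree has 9 nodes {G, F, P, T, Z, R, V, M, L}, right has 1 {C}.
  Root R: left subtree has 5 nodes {G, F, P, T, Z}, right has 3 {V, M, L}.
    Root F: left subtree has 1 node {G}, right has 3 {P, T, Z}.
      Root Z: left subtree has 2 nodes {P, T}, right has 0 { }.
        Root P: left subtree has 0 nodes { }, right has 1 {T}.
    Root M: left subtree has 1 node {V}, right has 1 {L}.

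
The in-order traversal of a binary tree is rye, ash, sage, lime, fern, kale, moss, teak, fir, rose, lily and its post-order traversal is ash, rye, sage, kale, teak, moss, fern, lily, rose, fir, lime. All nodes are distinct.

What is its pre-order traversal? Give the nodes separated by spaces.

lime sage rye ash fir fern moss kale teak rose lily

The last element of post-order is the root; it splits in-order into left and right subtrees.
Root lime: left subtree has 3 nodes {rye, ash, sage}, right has 7 {fern, kale, moss, teak, fir, rose, lily}.
  Root sage: left subtree has 2 nodes {rye, ash}, right has 0 { }.
    Root rye: left subtree has 0 nodes { }, right has 1 {ash}.
  Root fir: left subtree has 4 nodes {fern, kale, moss, teak}, right has 2 {rose, lily}.
    Root fern: left subtree has 0 nodes { }, right has 3 {kale, moss, teak}.
      Root moss: left subtree has 1 node {kale}, right has 1 {teak}.
    Root rose: left subtree has 0 nodes { }, right has 1 {lily}.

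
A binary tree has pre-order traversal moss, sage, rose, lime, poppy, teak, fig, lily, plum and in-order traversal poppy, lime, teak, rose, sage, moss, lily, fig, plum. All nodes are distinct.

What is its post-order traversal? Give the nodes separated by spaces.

The first element of pre-order is the root; it splits in-order into left and right subtrees.
Root moss: left subtree has 5 nodes {poppy, lime, teak, rose, sage}, right has 3 {lily, fig, plum}.
  Root sage: left subtree has 4 nodes {poppy, lime, teak, rose}, right has 0 { }.
    Root rose: left subtree has 3 nodes {poppy, lime, teak}, right has 0 { }.
      Root lime: left subtree has 1 node {poppy}, right has 1 {teak}.
  Root fig: left subtree has 1 node {lily}, right has 1 {plum}.

poppy teak lime rose sage lily plum fig moss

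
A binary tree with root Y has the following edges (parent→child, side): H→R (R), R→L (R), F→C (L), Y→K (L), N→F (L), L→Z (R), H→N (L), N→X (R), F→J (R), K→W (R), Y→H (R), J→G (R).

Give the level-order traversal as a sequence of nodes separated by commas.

Y, K, H, W, N, R, F, X, L, C, J, Z, G

Level-order visits nodes level by level from the root, left to right within each level.
Level 0: Y
Level 1: K, H
Level 2: W, N, R
Level 3: F, X, L
Level 4: C, J, Z
Level 5: G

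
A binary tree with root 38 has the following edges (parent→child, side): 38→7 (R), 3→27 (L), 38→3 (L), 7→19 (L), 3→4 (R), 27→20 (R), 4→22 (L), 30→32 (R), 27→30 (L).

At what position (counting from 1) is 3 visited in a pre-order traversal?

Pre-order visits the node, then its left subtree, then its right subtree.
Visit 38.
At 38: go left to 3.
  Visit 3.
  At 3: go left to 27.
    Visit 27.
    At 27: go left to 30.
      Visit 30.
      At 30: no left child.
      At 30: go right to 32.
        32 is a leaf — visit 32.
    At 27: go right to 20.
      20 is a leaf — visit 20.
  At 3: go right to 4.
    Visit 4.
    At 4: go left to 22.
      22 is a leaf — visit 22.
    At 4: no right child.
At 38: go right to 7.
  Visit 7.
  At 7: go left to 19.
    19 is a leaf — visit 19.
  At 7: no right child.
Full pre-order sequence: 38, 3, 27, 30, 32, 20, 4, 22, 7, 19.

2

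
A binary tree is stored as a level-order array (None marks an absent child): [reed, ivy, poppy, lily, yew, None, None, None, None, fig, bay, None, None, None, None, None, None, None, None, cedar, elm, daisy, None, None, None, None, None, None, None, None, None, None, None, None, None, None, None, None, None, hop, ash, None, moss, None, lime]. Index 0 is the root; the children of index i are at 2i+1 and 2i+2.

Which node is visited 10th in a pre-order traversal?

moss

Pre-order visits the node, then its left subtree, then its right subtree.
Visit reed.
At reed: go left to ivy.
  Visit ivy.
  At ivy: go left to lily.
    lily is a leaf — visit lily.
  At ivy: go right to yew.
    Visit yew.
    At yew: go left to fig.
      Visit fig.
      At fig: go left to cedar.
        Visit cedar.
        At cedar: go left to hop.
          hop is a leaf — visit hop.
        At cedar: go right to ash.
          ash is a leaf — visit ash.
      At fig: go right to elm.
        Visit elm.
        At elm: no left child.
        At elm: go right to moss.
          moss is a leaf — visit moss.
    At yew: go right to bay.
      Visit bay.
      At bay: go left to daisy.
        Visit daisy.
        At daisy: no left child.
        At daisy: go right to lime.
          lime is a leaf — visit lime.
      At bay: no right child.
At reed: go right to poppy.
  poppy is a leaf — visit poppy.
Full pre-order sequence: reed, ivy, lily, yew, fig, cedar, hop, ash, elm, moss, bay, daisy, lime, poppy.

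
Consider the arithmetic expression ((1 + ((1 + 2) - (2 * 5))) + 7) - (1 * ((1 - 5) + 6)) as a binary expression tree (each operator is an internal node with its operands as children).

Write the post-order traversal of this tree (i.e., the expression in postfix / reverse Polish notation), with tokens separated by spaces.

Post-order on an expression tree gives postfix notation: for each operator, emit left operand, right operand, then the operator.

1 1 2 + 2 5 * - + 7 + 1 1 5 - 6 + * -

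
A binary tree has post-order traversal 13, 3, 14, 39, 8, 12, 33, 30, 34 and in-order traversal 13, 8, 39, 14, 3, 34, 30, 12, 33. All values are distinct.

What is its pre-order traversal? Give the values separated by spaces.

34 8 13 39 14 3 30 33 12

The last element of post-order is the root; it splits in-order into left and right subtrees.
Root 34: left subtree has 5 nodes {13, 8, 39, 14, 3}, right has 3 {30, 12, 33}.
  Root 8: left subtree has 1 node {13}, right has 3 {39, 14, 3}.
    Root 39: left subtree has 0 nodes { }, right has 2 {14, 3}.
      Root 14: left subtree has 0 nodes { }, right has 1 {3}.
  Root 30: left subtree has 0 nodes { }, right has 2 {12, 33}.
    Root 33: left subtree has 1 node {12}, right has 0 { }.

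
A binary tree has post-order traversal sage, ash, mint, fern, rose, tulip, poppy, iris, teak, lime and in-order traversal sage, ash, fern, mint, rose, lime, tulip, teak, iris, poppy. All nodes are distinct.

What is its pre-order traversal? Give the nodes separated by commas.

The last element of post-order is the root; it splits in-order into left and right subtrees.
Root lime: left subtree has 5 nodes {sage, ash, fern, mint, rose}, right has 4 {tulip, teak, iris, poppy}.
  Root rose: left subtree has 4 nodes {sage, ash, fern, mint}, right has 0 { }.
    Root fern: left subtree has 2 nodes {sage, ash}, right has 1 {mint}.
      Root ash: left subtree has 1 node {sage}, right has 0 { }.
  Root teak: left subtree has 1 node {tulip}, right has 2 {iris, poppy}.
    Root iris: left subtree has 0 nodes { }, right has 1 {poppy}.

lime, rose, fern, ash, sage, mint, teak, tulip, iris, poppy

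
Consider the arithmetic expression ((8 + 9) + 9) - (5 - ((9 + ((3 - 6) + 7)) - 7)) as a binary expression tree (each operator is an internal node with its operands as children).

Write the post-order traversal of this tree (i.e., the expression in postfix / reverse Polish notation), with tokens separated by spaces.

8 9 + 9 + 5 9 3 6 - 7 + + 7 - - -

Post-order on an expression tree gives postfix notation: for each operator, emit left operand, right operand, then the operator.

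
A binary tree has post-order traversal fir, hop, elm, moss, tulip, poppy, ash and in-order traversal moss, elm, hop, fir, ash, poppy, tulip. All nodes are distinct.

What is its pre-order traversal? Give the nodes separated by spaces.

ash moss elm hop fir poppy tulip

The last element of post-order is the root; it splits in-order into left and right subtrees.
Root ash: left subtree has 4 nodes {moss, elm, hop, fir}, right has 2 {poppy, tulip}.
  Root moss: left subtree has 0 nodes { }, right has 3 {elm, hop, fir}.
    Root elm: left subtree has 0 nodes { }, right has 2 {hop, fir}.
      Root hop: left subtree has 0 nodes { }, right has 1 {fir}.
  Root poppy: left subtree has 0 nodes { }, right has 1 {tulip}.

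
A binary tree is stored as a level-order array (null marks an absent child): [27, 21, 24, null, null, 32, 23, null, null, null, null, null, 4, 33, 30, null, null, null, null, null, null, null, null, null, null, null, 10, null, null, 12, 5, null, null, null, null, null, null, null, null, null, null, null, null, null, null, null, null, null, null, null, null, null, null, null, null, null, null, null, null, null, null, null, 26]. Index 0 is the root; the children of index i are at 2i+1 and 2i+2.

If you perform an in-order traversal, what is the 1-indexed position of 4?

In-order visits the left subtree, then the node, then the right subtree.
At 27: go left to 21.
  21 is a leaf — visit 21.
Visit 27.
At 27: go right to 24.
  At 24: go left to 32.
    At 32: no left child.
    Visit 32.
    At 32: go right to 4.
      At 4: no left child.
      Visit 4.
      At 4: go right to 10.
        10 is a leaf — visit 10.
  Visit 24.
  At 24: go right to 23.
    At 23: go left to 33.
      33 is a leaf — visit 33.
    Visit 23.
    At 23: go right to 30.
      At 30: go left to 12.
        12 is a leaf — visit 12.
      Visit 30.
      At 30: go right to 5.
        At 5: no left child.
        Visit 5.
        At 5: go right to 26.
          26 is a leaf — visit 26.
Full in-order sequence: 21, 27, 32, 4, 10, 24, 33, 23, 12, 30, 5, 26.

4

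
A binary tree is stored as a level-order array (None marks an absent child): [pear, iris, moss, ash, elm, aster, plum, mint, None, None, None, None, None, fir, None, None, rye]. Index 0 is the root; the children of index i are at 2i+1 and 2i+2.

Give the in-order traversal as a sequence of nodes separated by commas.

In-order visits the left subtree, then the node, then the right subtree.
At pear: go left to iris.
  At iris: go left to ash.
    At ash: go left to mint.
      At mint: no left child.
      Visit mint.
      At mint: go right to rye.
        rye is a leaf — visit rye.
    Visit ash.
    At ash: no right child.
  Visit iris.
  At iris: go right to elm.
    elm is a leaf — visit elm.
Visit pear.
At pear: go right to moss.
  At moss: go left to aster.
    aster is a leaf — visit aster.
  Visit moss.
  At moss: go right to plum.
    At plum: go left to fir.
      fir is a leaf — visit fir.
    Visit plum.
    At plum: no right child.

mint, rye, ash, iris, elm, pear, aster, moss, fir, plum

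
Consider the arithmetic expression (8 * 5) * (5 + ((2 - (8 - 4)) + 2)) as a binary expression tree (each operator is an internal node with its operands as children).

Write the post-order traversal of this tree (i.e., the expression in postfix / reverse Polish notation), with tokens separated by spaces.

8 5 * 5 2 8 4 - - 2 + + *

Post-order on an expression tree gives postfix notation: for each operator, emit left operand, right operand, then the operator.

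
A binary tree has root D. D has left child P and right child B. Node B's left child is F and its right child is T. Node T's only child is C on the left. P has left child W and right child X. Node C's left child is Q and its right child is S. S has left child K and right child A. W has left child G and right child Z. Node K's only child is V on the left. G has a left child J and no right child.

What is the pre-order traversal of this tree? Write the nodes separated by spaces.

D P W G J Z X B F T C Q S K V A

Pre-order visits the node, then its left subtree, then its right subtree.
Visit D.
At D: go left to P.
  Visit P.
  At P: go left to W.
    Visit W.
    At W: go left to G.
      Visit G.
      At G: go left to J.
        J is a leaf — visit J.
      At G: no right child.
    At W: go right to Z.
      Z is a leaf — visit Z.
  At P: go right to X.
    X is a leaf — visit X.
At D: go right to B.
  Visit B.
  At B: go left to F.
    F is a leaf — visit F.
  At B: go right to T.
    Visit T.
    At T: go left to C.
      Visit C.
      At C: go left to Q.
        Q is a leaf — visit Q.
      At C: go right to S.
        Visit S.
        At S: go left to K.
          Visit K.
          At K: go left to V.
            V is a leaf — visit V.
          At K: no right child.
        At S: go right to A.
          A is a leaf — visit A.
    At T: no right child.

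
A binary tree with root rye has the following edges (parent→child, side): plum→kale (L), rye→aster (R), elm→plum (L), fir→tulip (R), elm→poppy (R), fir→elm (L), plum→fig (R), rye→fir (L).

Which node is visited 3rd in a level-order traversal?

Level-order visits nodes level by level from the root, left to right within each level.
Level 0: rye
Level 1: fir, aster
Level 2: elm, tulip
Level 3: plum, poppy
Level 4: kale, fig
Full level-order sequence: rye, fir, aster, elm, tulip, plum, poppy, kale, fig.

aster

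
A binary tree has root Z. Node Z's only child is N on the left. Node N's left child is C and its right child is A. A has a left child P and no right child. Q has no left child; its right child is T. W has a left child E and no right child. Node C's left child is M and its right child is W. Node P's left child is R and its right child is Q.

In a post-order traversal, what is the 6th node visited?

Post-order visits the left subtree, then the right subtree, then the node.
At Z: go left to N.
  At N: go left to C.
    At C: go left to M.
      M is a leaf — visit M.
    At C: go right to W.
      At W: go left to E.
        E is a leaf — visit E.
      At W: no right child.
      Visit W.
    Visit C.
  At N: go right to A.
    At A: go left to P.
      At P: go left to R.
        R is a leaf — visit R.
      At P: go right to Q.
        At Q: no left child.
        At Q: go right to T.
          T is a leaf — visit T.
        Visit Q.
      Visit P.
    At A: no right child.
    Visit A.
  Visit N.
At Z: no right child.
Visit Z.
Full post-order sequence: M, E, W, C, R, T, Q, P, A, N, Z.

T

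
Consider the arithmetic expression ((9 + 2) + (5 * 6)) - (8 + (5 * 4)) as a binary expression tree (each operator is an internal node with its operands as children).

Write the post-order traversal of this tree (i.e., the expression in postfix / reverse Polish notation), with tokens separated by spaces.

9 2 + 5 6 * + 8 5 4 * + -

Post-order on an expression tree gives postfix notation: for each operator, emit left operand, right operand, then the operator.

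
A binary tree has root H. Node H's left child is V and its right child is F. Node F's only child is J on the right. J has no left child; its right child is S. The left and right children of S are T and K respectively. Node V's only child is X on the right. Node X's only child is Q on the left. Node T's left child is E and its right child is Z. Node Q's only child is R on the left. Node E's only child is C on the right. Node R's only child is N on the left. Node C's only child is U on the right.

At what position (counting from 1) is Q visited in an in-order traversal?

In-order visits the left subtree, then the node, then the right subtree.
At H: go left to V.
  At V: no left child.
  Visit V.
  At V: go right to X.
    At X: go left to Q.
      At Q: go left to R.
        At R: go left to N.
          N is a leaf — visit N.
        Visit R.
        At R: no right child.
      Visit Q.
      At Q: no right child.
    Visit X.
    At X: no right child.
Visit H.
At H: go right to F.
  At F: no left child.
  Visit F.
  At F: go right to J.
    At J: no left child.
    Visit J.
    At J: go right to S.
      At S: go left to T.
        At T: go left to E.
          At E: no left child.
          Visit E.
          At E: go right to C.
            At C: no left child.
            Visit C.
            At C: go right to U.
              U is a leaf — visit U.
        Visit T.
        At T: go right to Z.
          Z is a leaf — visit Z.
      Visit S.
      At S: go right to K.
        K is a leaf — visit K.
Full in-order sequence: V, N, R, Q, X, H, F, J, E, C, U, T, Z, S, K.

4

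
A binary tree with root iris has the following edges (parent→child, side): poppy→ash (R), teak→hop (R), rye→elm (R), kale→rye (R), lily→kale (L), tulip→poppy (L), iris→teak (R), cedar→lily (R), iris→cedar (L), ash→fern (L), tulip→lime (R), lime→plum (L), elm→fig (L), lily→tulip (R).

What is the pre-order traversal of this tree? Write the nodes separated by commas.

Pre-order visits the node, then its left subtree, then its right subtree.
Visit iris.
At iris: go left to cedar.
  Visit cedar.
  At cedar: no left child.
  At cedar: go right to lily.
    Visit lily.
    At lily: go left to kale.
      Visit kale.
      At kale: no left child.
      At kale: go right to rye.
        Visit rye.
        At rye: no left child.
        At rye: go right to elm.
          Visit elm.
          At elm: go left to fig.
            fig is a leaf — visit fig.
          At elm: no right child.
    At lily: go right to tulip.
      Visit tulip.
      At tulip: go left to poppy.
        Visit poppy.
        At poppy: no left child.
        At poppy: go right to ash.
          Visit ash.
          At ash: go left to fern.
            fern is a leaf — visit fern.
          At ash: no right child.
      At tulip: go right to lime.
        Visit lime.
        At lime: go left to plum.
          plum is a leaf — visit plum.
        At lime: no right child.
At iris: go right to teak.
  Visit teak.
  At teak: no left child.
  At teak: go right to hop.
    hop is a leaf — visit hop.

iris, cedar, lily, kale, rye, elm, fig, tulip, poppy, ash, fern, lime, plum, teak, hop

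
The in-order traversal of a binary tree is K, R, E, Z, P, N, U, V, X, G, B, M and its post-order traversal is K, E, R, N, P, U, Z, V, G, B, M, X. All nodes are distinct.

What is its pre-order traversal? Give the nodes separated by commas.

The last element of post-order is the root; it splits in-order into left and right subtrees.
Root X: left subtree has 8 nodes {K, R, E, Z, P, N, U, V}, right has 3 {G, B, M}.
  Root V: left subtree has 7 nodes {K, R, E, Z, P, N, U}, right has 0 { }.
    Root Z: left subtree has 3 nodes {K, R, E}, right has 3 {P, N, U}.
      Root R: left subtree has 1 node {K}, right has 1 {E}.
      Root U: left subtree has 2 nodes {P, N}, right has 0 { }.
        Root P: left subtree has 0 nodes { }, right has 1 {N}.
  Root M: left subtree has 2 nodes {G, B}, right has 0 { }.
    Root B: left subtree has 1 node {G}, right has 0 { }.

X, V, Z, R, K, E, U, P, N, M, B, G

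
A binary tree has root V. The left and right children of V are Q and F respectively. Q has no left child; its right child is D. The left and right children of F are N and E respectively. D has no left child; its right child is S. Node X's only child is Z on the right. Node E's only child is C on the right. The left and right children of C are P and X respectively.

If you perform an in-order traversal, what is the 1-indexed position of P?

8

In-order visits the left subtree, then the node, then the right subtree.
At V: go left to Q.
  At Q: no left child.
  Visit Q.
  At Q: go right to D.
    At D: no left child.
    Visit D.
    At D: go right to S.
      S is a leaf — visit S.
Visit V.
At V: go right to F.
  At F: go left to N.
    N is a leaf — visit N.
  Visit F.
  At F: go right to E.
    At E: no left child.
    Visit E.
    At E: go right to C.
      At C: go left to P.
        P is a leaf — visit P.
      Visit C.
      At C: go right to X.
        At X: no left child.
        Visit X.
        At X: go right to Z.
          Z is a leaf — visit Z.
Full in-order sequence: Q, D, S, V, N, F, E, P, C, X, Z.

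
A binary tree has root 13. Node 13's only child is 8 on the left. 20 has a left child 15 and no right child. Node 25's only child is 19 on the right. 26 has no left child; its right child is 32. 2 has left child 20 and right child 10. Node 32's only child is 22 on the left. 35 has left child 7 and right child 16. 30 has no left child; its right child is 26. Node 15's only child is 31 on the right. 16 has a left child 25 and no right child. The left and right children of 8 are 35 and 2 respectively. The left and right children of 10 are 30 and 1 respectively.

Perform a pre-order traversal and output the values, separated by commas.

Pre-order visits the node, then its left subtree, then its right subtree.
Visit 13.
At 13: go left to 8.
  Visit 8.
  At 8: go left to 35.
    Visit 35.
    At 35: go left to 7.
      7 is a leaf — visit 7.
    At 35: go right to 16.
      Visit 16.
      At 16: go left to 25.
        Visit 25.
        At 25: no left child.
        At 25: go right to 19.
          19 is a leaf — visit 19.
      At 16: no right child.
  At 8: go right to 2.
    Visit 2.
    At 2: go left to 20.
      Visit 20.
      At 20: go left to 15.
        Visit 15.
        At 15: no left child.
        At 15: go right to 31.
          31 is a leaf — visit 31.
      At 20: no right child.
    At 2: go right to 10.
      Visit 10.
      At 10: go left to 30.
        Visit 30.
        At 30: no left child.
        At 30: go right to 26.
          Visit 26.
          At 26: no left child.
          At 26: go right to 32.
            Visit 32.
            At 32: go left to 22.
              22 is a leaf — visit 22.
            At 32: no right child.
      At 10: go right to 1.
        1 is a leaf — visit 1.
At 13: no right child.

13, 8, 35, 7, 16, 25, 19, 2, 20, 15, 31, 10, 30, 26, 32, 22, 1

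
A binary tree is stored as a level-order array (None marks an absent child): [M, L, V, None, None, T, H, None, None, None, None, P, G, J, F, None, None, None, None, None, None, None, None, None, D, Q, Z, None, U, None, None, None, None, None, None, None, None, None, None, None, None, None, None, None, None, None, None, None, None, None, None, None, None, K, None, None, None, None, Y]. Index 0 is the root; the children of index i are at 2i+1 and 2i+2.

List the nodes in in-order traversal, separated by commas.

In-order visits the left subtree, then the node, then the right subtree.
At M: go left to L.
  L is a leaf — visit L.
Visit M.
At M: go right to V.
  At V: go left to T.
    At T: go left to P.
      At P: no left child.
      Visit P.
      At P: go right to D.
        D is a leaf — visit D.
    Visit T.
    At T: go right to G.
      At G: go left to Q.
        Q is a leaf — visit Q.
      Visit G.
      At G: go right to Z.
        At Z: go left to K.
          K is a leaf — visit K.
        Visit Z.
        At Z: no right child.
  Visit V.
  At V: go right to H.
    At H: go left to J.
      At J: no left child.
      Visit J.
      At J: go right to U.
        At U: no left child.
        Visit U.
        At U: go right to Y.
          Y is a leaf — visit Y.
    Visit H.
    At H: go right to F.
      F is a leaf — visit F.

L, M, P, D, T, Q, G, K, Z, V, J, U, Y, H, F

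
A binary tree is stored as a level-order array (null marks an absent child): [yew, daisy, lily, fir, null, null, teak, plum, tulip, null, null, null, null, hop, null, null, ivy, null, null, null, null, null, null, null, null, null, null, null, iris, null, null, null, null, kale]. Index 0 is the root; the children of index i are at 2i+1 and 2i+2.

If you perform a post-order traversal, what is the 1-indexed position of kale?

1

Post-order visits the left subtree, then the right subtree, then the node.
At yew: go left to daisy.
  At daisy: go left to fir.
    At fir: go left to plum.
      At plum: no left child.
      At plum: go right to ivy.
        At ivy: go left to kale.
          kale is a leaf — visit kale.
        At ivy: no right child.
        Visit ivy.
      Visit plum.
    At fir: go right to tulip.
      tulip is a leaf — visit tulip.
    Visit fir.
  At daisy: no right child.
  Visit daisy.
At yew: go right to lily.
  At lily: no left child.
  At lily: go right to teak.
    At teak: go left to hop.
      At hop: no left child.
      At hop: go right to iris.
        iris is a leaf — visit iris.
      Visit hop.
    At teak: no right child.
    Visit teak.
  Visit lily.
Visit yew.
Full post-order sequence: kale, ivy, plum, tulip, fir, daisy, iris, hop, teak, lily, yew.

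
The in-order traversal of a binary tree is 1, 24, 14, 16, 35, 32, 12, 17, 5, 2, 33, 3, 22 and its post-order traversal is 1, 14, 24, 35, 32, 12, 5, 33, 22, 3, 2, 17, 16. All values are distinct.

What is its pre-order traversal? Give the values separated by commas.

The last element of post-order is the root; it splits in-order into left and right subtrees.
Root 16: left subtree has 3 nodes {1, 24, 14}, right has 9 {35, 32, 12, 17, 5, 2, 33, 3, 22}.
  Root 24: left subtree has 1 node {1}, right has 1 {14}.
  Root 17: left subtree has 3 nodes {35, 32, 12}, right has 5 {5, 2, 33, 3, 22}.
    Root 12: left subtree has 2 nodes {35, 32}, right has 0 { }.
      Root 32: left subtree has 1 node {35}, right has 0 { }.
    Root 2: left subtree has 1 node {5}, right has 3 {33, 3, 22}.
      Root 3: left subtree has 1 node {33}, right has 1 {22}.

16, 24, 1, 14, 17, 12, 32, 35, 2, 5, 3, 33, 22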